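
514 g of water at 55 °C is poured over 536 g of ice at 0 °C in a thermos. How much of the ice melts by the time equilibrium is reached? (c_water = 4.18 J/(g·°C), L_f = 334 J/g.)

Heat available from the water dropping to 0 °C: 514·4.18·55 = 118169 J.
Melting all 536 g of ice would need 536·334 = 179024 J.
That's not enough to melt it all — equilibrium is at 0 °C with ice remaining.
Mass melted = 118169/334 ≈ 353.8 g.

m_melted ≈ 354 g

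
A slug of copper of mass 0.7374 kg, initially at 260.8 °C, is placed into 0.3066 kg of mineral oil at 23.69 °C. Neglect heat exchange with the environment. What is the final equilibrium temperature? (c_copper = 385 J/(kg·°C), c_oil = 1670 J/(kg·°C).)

Heat lost by the copper equals heat gained by the oil:
0.7374×385×(260.8 − T) = 0.3066×1670×(T − 23.69)
283.9(260.8 − T) = 512.02(T − 23.69)
795.92 T = 86171  ⇒  T ≈ 108.27 °C

T_f ≈ 108.3 °C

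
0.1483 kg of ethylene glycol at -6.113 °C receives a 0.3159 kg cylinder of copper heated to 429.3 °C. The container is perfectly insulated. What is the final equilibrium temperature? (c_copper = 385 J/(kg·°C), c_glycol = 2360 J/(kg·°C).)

Heat lost by the copper equals heat gained by the glycol:
0.3159·385·(429.3 − T) = 0.1483·2360·(T − (-6.113))
121.62(429.3 − T) = 349.99(T − (-6.113))
471.61 T = 50073  ⇒  T ≈ 106.17 °C

T_f ≈ 106.2 °C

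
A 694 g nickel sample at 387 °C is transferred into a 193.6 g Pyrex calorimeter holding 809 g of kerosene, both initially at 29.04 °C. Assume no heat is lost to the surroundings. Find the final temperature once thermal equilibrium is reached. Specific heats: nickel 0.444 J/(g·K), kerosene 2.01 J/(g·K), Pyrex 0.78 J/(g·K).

Net heat exchanged in the isolated system is zero:
694*0.444*(T − 387) + 809*2.01*(T − 29.04) + 193.6*0.78*(T − 29.04) = 0
(308.14 + 1626.1 + 151.01) T = 308.14*387 + 1626.1*29.04 + 151.01*29.04
T = 170856/2085.2 ≈ 81.94 °C

T_f ≈ 81.9 °C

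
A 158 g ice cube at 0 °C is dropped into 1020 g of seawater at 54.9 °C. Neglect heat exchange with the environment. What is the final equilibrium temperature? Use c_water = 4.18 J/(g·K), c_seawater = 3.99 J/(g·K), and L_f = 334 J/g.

Sum of m c ΔT and latent-heat terms is zero:
latent heat to melt: 158×334 = 52772; meltwater 0→T: 158×4.18×T = 660.44 T; seawater cools: 1020×3.99×(T − 54.9) = 4069.8(T − 54.9)
4730.2 T = 223432 − 52772 = 170660
T ≈ 36.08 °C. Since T > 0 °C, the all-ice-melts assumption holds.

T_f ≈ 36.1 °C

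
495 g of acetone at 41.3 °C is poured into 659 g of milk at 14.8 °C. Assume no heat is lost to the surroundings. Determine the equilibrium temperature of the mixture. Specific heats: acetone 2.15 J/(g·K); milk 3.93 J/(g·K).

T_f ≈ 22.5 °C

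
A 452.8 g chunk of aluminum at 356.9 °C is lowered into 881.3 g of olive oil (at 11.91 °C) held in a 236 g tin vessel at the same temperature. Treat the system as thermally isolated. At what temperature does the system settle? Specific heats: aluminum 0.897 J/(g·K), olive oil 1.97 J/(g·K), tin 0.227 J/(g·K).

Energy conservation, ΣQ = 0:
452.8·0.897·(T − 356.9) + 881.3·1.97·(T − 11.91) + 236·0.227·(T − 11.91) = 0
(406.16 + 1736.2 + 53.57) T = 406.16·356.9 + 1736.2·11.91 + 53.57·11.91
T = 166275 / 2195.9 = 75.7 °C

T_f ≈ 75.7 °C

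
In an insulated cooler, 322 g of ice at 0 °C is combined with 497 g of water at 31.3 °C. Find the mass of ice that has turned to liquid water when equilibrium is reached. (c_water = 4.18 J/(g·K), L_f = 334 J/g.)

m_melted ≈ 195 g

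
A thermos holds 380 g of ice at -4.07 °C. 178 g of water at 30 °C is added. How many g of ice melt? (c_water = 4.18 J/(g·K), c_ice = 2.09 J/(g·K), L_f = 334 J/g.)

m_melted ≈ 57.2 g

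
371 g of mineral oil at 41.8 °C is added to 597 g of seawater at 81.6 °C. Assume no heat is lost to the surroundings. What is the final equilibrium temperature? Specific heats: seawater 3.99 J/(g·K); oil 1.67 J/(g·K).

T_f ≈ 73.4 °C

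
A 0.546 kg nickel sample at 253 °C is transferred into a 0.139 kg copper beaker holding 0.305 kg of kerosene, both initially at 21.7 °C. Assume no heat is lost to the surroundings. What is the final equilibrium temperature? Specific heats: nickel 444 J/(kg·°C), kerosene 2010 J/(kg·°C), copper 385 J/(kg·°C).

T_f = Σ m_i c_i T_i / Σ m_i c_i:
T_f = (242.42·253 + 613.05·21.7 + 53.52·21.7) / (242.42 + 613.05 + 53.52)
    = 75798 / 908.99 ≈ 83.39 °C

T_f ≈ 83.4 °C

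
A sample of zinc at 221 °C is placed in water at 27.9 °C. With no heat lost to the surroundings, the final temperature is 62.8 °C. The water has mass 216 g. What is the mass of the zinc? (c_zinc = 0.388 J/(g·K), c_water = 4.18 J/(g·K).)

Conservation of energy gives ΣQ = 0:
m·0.388·(62.8 − 221) + 216·4.18·(62.8 − 27.9) = 0
-61.38 m = -31511
m = -31511/-61.38 ≈ 513.4 g

m ≈ 513 g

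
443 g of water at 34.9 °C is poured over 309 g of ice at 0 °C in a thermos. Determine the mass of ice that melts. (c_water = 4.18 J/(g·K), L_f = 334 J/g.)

m_melted ≈ 193 g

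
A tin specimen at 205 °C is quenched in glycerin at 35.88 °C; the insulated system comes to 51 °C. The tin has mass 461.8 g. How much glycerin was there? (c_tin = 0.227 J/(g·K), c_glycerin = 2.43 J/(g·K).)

m ≈ 439 g

|Q_tin| = |Q_glycerin|:
461.8·0.227·(205 − 51) = m·2.43·(51 − 35.88)
36.74 m = 16144  ⇒  m ≈ 439.4 g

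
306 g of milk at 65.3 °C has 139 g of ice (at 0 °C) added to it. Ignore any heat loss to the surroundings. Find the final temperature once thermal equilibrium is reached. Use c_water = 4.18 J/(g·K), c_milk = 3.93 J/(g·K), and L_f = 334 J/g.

Energy conservation, ΣQ = 0:
melt ice: 139·334 = 46426; meltwater 0→T: 139·4.18·T = 581.02 T; milk cools: 306·3.93·(T − 65.3) = 1202.6(T − 65.3)
1783.6 T = 78528 − 46426 = 32102
T ≈ 18.00 °C (positive, so assuming full melt was valid).

T_f ≈ 18.0 °C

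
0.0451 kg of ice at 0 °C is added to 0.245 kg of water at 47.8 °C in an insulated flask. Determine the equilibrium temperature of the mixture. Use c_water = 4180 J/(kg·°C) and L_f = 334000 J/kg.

T_f ≈ 27.9 °C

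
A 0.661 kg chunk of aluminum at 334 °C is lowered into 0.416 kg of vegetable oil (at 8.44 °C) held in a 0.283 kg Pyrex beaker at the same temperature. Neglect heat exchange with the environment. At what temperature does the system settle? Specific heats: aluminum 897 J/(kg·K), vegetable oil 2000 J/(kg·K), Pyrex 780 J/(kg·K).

Setting the total heat transfer to zero:
0.661*897*(T − 334) + 0.416*2000*(T − 8.44) + 0.283*780*(T − 8.44) = 0
592.92(T − 334) + 832(T − 8.44) + 220.74(T − 8.44) = 0
1645.7 T = 206919
T = 206919/1645.7 ≈ 125.74 °C

T_f ≈ 125.7 °C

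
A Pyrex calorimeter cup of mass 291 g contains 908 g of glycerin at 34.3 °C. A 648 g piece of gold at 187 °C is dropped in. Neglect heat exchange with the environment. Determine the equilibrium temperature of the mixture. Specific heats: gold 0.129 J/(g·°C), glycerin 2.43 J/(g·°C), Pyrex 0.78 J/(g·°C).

T_f ≈ 39.4 °C

Let T be the final temperature. ΣQ_i = 0:
648·0.129·(T − 187) + 908·2.43·(T − 34.3) + 291·0.78·(T − 34.3) = 0
83.59(T − 187) + 2206.4(T − 34.3) + 226.98(T − 34.3) = 0
2517 T = 99098
T = 99098/2517 ≈ 39.37 °C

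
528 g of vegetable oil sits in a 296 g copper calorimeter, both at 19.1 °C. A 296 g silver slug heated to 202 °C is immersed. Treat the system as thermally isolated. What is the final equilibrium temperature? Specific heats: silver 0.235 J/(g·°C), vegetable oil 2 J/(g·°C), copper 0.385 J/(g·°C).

Taking heat into each body as positive, Σ m c ΔT = 0:
296·0.235·(T − 202) + 528·2·(T − 19.1) + 296·0.385·(T − 19.1) = 0
(69.56 + 1056 + 113.96) T = 69.56·202 + 1056·19.1 + 113.96·19.1
T = 36397/1239.5 ≈ 29.36 °C

T_f ≈ 29.4 °C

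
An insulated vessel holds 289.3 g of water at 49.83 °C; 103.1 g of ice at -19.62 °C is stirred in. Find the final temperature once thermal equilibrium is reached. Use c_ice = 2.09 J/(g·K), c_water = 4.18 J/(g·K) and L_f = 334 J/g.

Net heat exchanged in the isolated system is zero:
warm ice to 0 °C: 103.1×2.09×(0 − (-19.62)) = 4227.7
  latent heat to melt: 103.1×334 = 34435
  warm the meltwater: 430.96 T
  water cools: 289.3×4.18×(T − 49.83) = 1209.3(T − 49.83)
1640.2 T = 60258 − 38663 = 21595
T ≈ 13.17 °C (positive, so assuming full melt was valid).

T_f ≈ 13.2 °C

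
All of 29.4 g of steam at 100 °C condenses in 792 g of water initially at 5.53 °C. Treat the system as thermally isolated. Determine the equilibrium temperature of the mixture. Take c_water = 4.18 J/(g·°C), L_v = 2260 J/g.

Energy conservation, ΣQ = 0:
condense steam: −29.4×2260 = −66444
  condensed water 100 °C→T: 122.89(T − 100)
  water warms: 792×4.18×(T − 5.53) = 3310.6(T − 5.53)
3433.5 T = 66444 + 12289 + 18307 = 97041
T ≈ 28.26 °C, under the boiling point, so the assumption holds.

T_f ≈ 28.3 °C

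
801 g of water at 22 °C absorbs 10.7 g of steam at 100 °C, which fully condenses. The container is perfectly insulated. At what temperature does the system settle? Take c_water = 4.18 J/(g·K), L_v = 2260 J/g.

T_f ≈ 30.2 °C

Energy conservation, ΣQ = 0:
condense steam: −10.7×2260 = −24182
  condensate cools 100→T: 10.7×4.18×(T − 100) = 44.73(T − 100)
  water warms: 801×4.18×(T − 22) = 3348.2(T − 22)
3392.9 T = 24182 + 4472.6 + 73660 = 102315
T ≈ 30.16 °C (< 100 °C, so full condensation is consistent).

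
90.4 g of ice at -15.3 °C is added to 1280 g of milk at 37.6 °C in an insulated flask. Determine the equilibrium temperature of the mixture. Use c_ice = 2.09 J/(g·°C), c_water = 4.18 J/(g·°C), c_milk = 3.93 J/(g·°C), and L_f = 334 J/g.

T_f ≈ 28.9 °C

Conservation of energy gives ΣQ = 0:
warm ice to 0 °C: 90.4·2.09·(0 − (-15.3)) = 2890.7
  latent heat to melt: 90.4·334 = 30194
  meltwater 0→T: 90.4·4.18·T = 377.87 T
  milk cools: 1280·3.93·(T − 37.6) = 5030.4(T − 37.6)
5408.3 T = 189143 − 33084 = 156059
T ≈ 28.86 °C (positive, so assuming full melt was valid).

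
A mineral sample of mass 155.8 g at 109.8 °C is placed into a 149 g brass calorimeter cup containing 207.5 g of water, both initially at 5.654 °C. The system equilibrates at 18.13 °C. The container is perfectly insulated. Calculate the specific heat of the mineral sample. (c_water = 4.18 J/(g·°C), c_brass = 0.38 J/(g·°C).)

c ≈ 0.807 J/(g·°C)

Taking heat into each body as positive, Σ m c ΔT = 0:
155.8×c×(18.13 − 109.8) + 207.5×4.18×(18.13 − 5.654) + 149×0.38×(18.13 − 5.654) = 0
-14282 c = -11527
c = -11527/-14282 ≈ 0.8071 J/(g·°C)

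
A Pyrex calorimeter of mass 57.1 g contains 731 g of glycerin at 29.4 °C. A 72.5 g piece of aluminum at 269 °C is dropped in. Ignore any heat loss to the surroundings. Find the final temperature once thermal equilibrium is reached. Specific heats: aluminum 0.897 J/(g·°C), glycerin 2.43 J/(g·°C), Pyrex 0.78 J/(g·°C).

T_f ≈ 37.7 °C

Setting the total heat transfer to zero:
72.5×0.897×(T − 269) + 731×2.43×(T − 29.4) + 57.1×0.78×(T − 29.4) = 0
65.03(T − 269) + 1776.3(T − 29.4) + 44.54(T − 29.4) = 0
1885.9 T = 71027
T = 71027 / 1885.9 = 37.7 °C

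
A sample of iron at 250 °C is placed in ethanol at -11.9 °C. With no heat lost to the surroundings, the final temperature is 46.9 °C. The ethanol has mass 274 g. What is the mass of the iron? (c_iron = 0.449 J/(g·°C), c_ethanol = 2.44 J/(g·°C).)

m ≈ 431 g

Setting the total heat transfer to zero:
m·0.449·(46.9 − 250) + 274·2.44·(46.9 − (-11.9)) = 0
-91.19 m = -39311
m = -39311/-91.19 ≈ 431.1 g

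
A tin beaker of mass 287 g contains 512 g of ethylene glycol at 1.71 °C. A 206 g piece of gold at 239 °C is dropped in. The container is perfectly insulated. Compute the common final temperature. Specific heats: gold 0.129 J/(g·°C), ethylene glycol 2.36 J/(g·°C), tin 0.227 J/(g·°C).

T_f ≈ 6.6 °C

With ΣQ=0 the equilibrium temperature is the m·c-weighted mean:
T_f = (26.57·239 + 1208.3·1.71 + 65.15·1.71) / (26.57 + 1208.3 + 65.15)
    = 8528.8 / 1300 ≈ 6.56 °C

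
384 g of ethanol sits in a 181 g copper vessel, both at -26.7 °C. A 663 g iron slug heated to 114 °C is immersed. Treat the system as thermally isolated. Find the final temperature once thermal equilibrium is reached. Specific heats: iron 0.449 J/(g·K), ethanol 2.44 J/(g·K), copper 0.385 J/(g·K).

Energy conservation, ΣQ = 0:
663×0.449×(T − 114) + 384×2.44×(T − (-26.7)) + 181×0.385×(T − (-26.7)) = 0
297.69(T − 114) + 936.96(T − (-26.7)) + 69.69(T − (-26.7)) = 0
1304.3 T = 7058.9
T = 7058.9/1304.3 ≈ 5.41 °C

T_f ≈ 5.4 °C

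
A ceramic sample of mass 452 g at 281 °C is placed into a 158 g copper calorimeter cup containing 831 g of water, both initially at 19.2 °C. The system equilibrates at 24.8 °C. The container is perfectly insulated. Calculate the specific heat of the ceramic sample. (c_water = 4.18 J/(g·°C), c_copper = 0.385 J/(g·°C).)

Heat gained plus heat lost sum to zero:
452×c×(24.8 − 281) + 831×4.18×(24.8 − 19.2) + 158×0.385×(24.8 − 19.2) = 0
-115802 c = -19793
c = -19793/-115802 ≈ 0.1709 J/(g·°C)

c ≈ 0.171 J/(g·°C)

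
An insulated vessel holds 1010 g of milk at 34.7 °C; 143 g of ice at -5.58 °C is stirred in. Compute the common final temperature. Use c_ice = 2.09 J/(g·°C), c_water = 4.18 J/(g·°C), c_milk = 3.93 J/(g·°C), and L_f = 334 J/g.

T_f ≈ 19.3 °C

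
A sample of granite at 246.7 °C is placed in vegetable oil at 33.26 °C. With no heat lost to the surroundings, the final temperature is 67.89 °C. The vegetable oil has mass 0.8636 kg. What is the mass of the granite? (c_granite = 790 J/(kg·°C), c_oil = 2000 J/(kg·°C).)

m ≈ 0.423 kg

|Q_granite| = |Q_oil|:
m×790×(246.7 − 67.89) = 0.8636×2000×(67.89 − 33.26)
141260 m = 59813  ⇒  m ≈ 0.4234 kg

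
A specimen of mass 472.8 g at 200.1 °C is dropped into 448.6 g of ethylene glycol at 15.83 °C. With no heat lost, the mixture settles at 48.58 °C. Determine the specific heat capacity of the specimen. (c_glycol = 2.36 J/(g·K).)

c ≈ 0.484 J/(g·K)

Net heat exchanged in the isolated system is zero:
472.8·c·(48.58 − 200.1) + 448.6·2.36·(48.58 − 15.83) = 0
-71639 c = -34672
c = -34672/-71639 ≈ 0.484 J/(g·K)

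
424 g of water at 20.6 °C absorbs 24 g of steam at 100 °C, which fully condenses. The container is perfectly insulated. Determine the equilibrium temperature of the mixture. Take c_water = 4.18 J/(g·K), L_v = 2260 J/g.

T_f ≈ 53.8 °C

Net heat exchanged in the isolated system is zero:
steam→water at 100 °C releases m L_v = 24·2260 = 54240
  condensed water 100 °C→T: 100.32(T − 100)
  original water: 1772.3(T − 20.6)
1872.6 T = 54240 + 10032 + 36510 = 100782
T ≈ 53.82 °C, under the boiling point, so the assumption holds.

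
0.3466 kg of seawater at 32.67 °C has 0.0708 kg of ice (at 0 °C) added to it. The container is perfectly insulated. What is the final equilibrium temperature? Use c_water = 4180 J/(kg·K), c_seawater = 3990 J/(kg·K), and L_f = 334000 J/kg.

T_f ≈ 12.8 °C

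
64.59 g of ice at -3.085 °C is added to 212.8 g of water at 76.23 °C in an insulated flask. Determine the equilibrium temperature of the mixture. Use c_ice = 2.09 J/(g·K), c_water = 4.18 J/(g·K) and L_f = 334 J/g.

T_f ≈ 39.5 °C

Energy conservation, ΣQ = 0:
warm ice to 0 °C: 64.59·2.09·(0 − (-3.085)) = 416.45; latent heat to melt: 64.59·334 = 21573; meltwater 0→T: 64.59·4.18·T = 269.99 T; water: 889.5(T − 76.23)
1159.5 T = 67807 − 21990 = 45817
T ≈ 39.52 °C (positive, so assuming full melt was valid).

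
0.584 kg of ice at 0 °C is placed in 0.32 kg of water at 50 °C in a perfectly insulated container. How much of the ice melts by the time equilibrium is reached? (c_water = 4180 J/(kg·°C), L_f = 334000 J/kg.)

Heat available from the water dropping to 0 °C: 0.32·4180·50 = 66880 J.
Fully melting the ice requires m_ice L_f = 0.584·334000 = 195056 J.
66880 J < 195056 J, so only part of the ice melts and the system sits at 0 °C.
m_melt = 66880 / L_f = 0.2002 kg.

m_melted ≈ 0.2 kg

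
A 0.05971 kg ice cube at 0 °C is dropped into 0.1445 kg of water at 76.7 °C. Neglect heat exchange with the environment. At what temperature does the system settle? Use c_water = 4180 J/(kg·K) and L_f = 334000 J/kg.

T_f ≈ 30.9 °C

Energy balance with sensible and latent terms:
fusion: m_ice L_f = 0.05971×334000 = 19943
  warm the meltwater: 249.59 T
  water cools: 0.1445×4180×(T − 76.7) = 604.01(T − 76.7)
853.6 T = 46328 − 19943 = 26384
T ≈ 30.91 °C (positive, so assuming full melt was valid).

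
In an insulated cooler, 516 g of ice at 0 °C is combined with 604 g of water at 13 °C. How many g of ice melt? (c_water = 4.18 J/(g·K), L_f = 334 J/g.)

Cooling the water to 0 °C releases 604×4.18×13 = 32821 J.
Fully melting the ice requires m_ice L_f = 516×334 = 172344 J.
32821 J < 172344 J, so only part of the ice melts and the system sits at 0 °C.
Mass melted = 32821/334 ≈ 98.27 g.

m_melted ≈ 98.3 g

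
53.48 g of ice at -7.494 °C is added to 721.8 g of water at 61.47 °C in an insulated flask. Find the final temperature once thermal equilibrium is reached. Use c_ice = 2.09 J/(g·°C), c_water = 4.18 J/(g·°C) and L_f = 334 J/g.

T_f ≈ 51.5 °C

Setting the total heat transfer to zero:
warm ice to 0 °C: 53.48×2.09×(0 − (-7.494)) = 837.63
  latent heat to melt: 53.48×334 = 17862
  meltwater 0→T: 53.48×4.18×T = 223.55 T
  water cools: 721.8×4.18×(T − 61.47) = 3017.1(T − 61.47)
3240.7 T = 185463 − 18700 = 166763
T ≈ 51.46 °C. Since T > 0 °C, the all-ice-melts assumption holds.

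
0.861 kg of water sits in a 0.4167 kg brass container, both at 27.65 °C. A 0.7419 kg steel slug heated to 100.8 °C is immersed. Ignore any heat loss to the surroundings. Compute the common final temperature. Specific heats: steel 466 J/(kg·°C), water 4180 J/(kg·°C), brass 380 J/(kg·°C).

T_f ≈ 33.8 °C

Energy conservation, ΣQ = 0:
0.7419*466*(T − 100.8) + 0.861*4180*(T − 27.65) + 0.4167*380*(T − 27.65) = 0
345.73(T − 100.8) + 3599(T − 27.65) + 158.35(T − 27.65) = 0
4103.1 T = 138739
T = 138739 / 4103.1 = 33.8 °C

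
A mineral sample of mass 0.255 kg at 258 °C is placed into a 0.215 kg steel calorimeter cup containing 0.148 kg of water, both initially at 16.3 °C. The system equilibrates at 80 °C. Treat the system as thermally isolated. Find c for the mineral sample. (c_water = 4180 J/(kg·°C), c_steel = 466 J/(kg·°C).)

c ≈ 1010 J/(kg·°C)

Energy conservation, ΣQ = 0:
0.255·c·(80 − 258) + 0.148·4180·(80 − 16.3) + 0.215·466·(80 − 16.3) = 0
-45.39 c = -45789
c = -45789/-45.39 ≈ 1009 J/(kg·°C)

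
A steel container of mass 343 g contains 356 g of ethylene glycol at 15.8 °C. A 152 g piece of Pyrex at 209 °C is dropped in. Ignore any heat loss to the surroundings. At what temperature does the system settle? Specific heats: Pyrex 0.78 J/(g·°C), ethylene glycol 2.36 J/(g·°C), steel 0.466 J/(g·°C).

T_f ≈ 36.3 °C

With ΣQ=0 the equilibrium temperature is the m·c-weighted mean:
T_f = (118.56×209 + 840.16×15.8 + 159.84×15.8) / (118.56 + 840.16 + 159.84)
    = 40579 / 1118.6 ≈ 36.28 °C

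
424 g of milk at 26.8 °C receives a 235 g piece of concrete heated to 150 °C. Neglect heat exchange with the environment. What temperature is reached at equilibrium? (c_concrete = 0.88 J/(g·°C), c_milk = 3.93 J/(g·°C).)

T_f ≈ 40.4 °C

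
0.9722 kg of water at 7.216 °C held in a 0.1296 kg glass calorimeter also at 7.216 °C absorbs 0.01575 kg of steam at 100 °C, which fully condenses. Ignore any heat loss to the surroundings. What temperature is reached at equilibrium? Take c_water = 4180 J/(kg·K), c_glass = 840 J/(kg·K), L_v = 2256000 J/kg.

Setting the total heat transfer to zero:
steam→water at 100 °C releases m L_v = 0.01575×2256000 = 35532
  condensed water 100 °C→T: 65.83(T − 100)
  water warms: 0.9722×4180×(T − 7.216) = 4063.8(T − 7.216)
  cup: 108.86(T − 7.216)
4238.5 T = 35532 + 6583.5 + 30110 = 72225
T ≈ 17.04 °C — below 100 °C, confirming all the steam condensed.

T_f ≈ 17.0 °C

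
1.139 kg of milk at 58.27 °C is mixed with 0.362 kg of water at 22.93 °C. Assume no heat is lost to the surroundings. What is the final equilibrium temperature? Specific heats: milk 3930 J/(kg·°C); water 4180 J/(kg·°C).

T_f ≈ 49.3 °C

Taking heat into each body as positive, Σ m c ΔT = 0:
1.139·3930·(T − 58.27) + 0.362·4180·(T − 22.93) = 0
4476.3(T − 58.27) + 1513.2(T − 22.93) = 0
(4476.3 + 1513.2) T = 4476.3·58.27 + 1513.2·22.93
T = 295529/5989.4 ≈ 49.34 °C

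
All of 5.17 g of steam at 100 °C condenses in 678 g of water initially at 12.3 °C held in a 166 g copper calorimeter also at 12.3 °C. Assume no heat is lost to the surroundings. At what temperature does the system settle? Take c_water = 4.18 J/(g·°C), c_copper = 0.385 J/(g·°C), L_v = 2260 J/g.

Net heat exchanged in the isolated system is zero:
steam→water at 100 °C releases m L_v = 5.17×2260 = 11684
  condensed water 100 °C→T: 21.61(T − 100)
  water warms: 678×4.18×(T − 12.3) = 2834(T − 12.3)
  cup: 63.91(T − 12.3)
2919.6 T = 11684 + 2161.1 + 35645 = 49490
T ≈ 16.95 °C (< 100 °C, so full condensation is consistent).

T_f ≈ 17.0 °C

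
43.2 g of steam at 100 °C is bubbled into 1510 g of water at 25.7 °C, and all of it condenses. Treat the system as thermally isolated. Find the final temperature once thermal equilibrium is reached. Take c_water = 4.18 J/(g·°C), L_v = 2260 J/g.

Taking heat into each body as positive, Σ m c ΔT = 0:
steam→water at 100 °C releases m L_v = 43.2·2260 = 97632; condensed water 100 °C→T: 180.58(T − 100); original water: 6311.8(T − 25.7)
6492.4 T = 97632 + 18058 + 162213 = 277903
T ≈ 42.80 °C (< 100 °C, so full condensation is consistent).

T_f ≈ 42.8 °C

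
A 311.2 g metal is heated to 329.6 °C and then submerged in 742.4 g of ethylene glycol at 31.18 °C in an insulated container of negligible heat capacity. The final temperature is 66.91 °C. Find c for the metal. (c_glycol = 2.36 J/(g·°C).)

c ≈ 0.766 J/(g·°C)

Energy conservation, ΣQ = 0:
311.2×c×(66.91 − 329.6) + 742.4×2.36×(66.91 − 31.18) = 0
-81749 c = -62601
c = -62601/-81749 ≈ 0.7658 J/(g·°C)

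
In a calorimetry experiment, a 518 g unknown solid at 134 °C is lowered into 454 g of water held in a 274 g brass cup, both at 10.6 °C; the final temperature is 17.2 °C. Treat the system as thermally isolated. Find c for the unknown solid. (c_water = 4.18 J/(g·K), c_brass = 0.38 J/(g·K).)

c ≈ 0.218 J/(g·K)

Net heat exchanged in the isolated system is zero:
518·c·(17.2 − 134) + 454·4.18·(17.2 − 10.6) + 274·0.38·(17.2 − 10.6) = 0
-60502 c = -13212
c = -13212/-60502 ≈ 0.2184 J/(g·K)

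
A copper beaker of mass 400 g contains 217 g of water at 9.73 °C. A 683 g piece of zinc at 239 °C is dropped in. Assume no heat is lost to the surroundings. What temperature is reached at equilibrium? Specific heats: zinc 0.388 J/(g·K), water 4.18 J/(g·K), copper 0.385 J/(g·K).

T_f = Σ m_i c_i T_i / Σ m_i c_i:
T_f = (265×239 + 907.06×9.73 + 154×9.73) / (265 + 907.06 + 154)
    = 73660 / 1326.1 ≈ 55.55 °C

T_f ≈ 55.5 °C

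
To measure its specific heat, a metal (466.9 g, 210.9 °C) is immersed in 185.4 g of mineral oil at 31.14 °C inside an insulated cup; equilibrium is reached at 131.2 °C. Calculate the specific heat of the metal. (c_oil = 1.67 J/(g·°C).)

c ≈ 0.833 J/(g·°C)

Taking heat into each body as positive, Σ m c ΔT = 0:
466.9·c·(131.2 − 210.9) + 185.4·1.67·(131.2 − 31.14) = 0
-37212 c = -30980
c = -30980/-37212 ≈ 0.8325 J/(g·°C)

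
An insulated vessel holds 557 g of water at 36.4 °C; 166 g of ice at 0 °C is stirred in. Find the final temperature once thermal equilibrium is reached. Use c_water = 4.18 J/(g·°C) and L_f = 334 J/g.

T_f ≈ 9.7 °C

Heat gained plus heat lost sum to zero:
melt ice: 166×334 = 55444
  meltwater 0→T: 166×4.18×T = 693.88 T
  water cools: 557×4.18×(T − 36.4) = 2328.3(T − 36.4)
3022.1 T = 84749 − 55444 = 29305
T ≈ 9.70 °C. Since T > 0 °C, the all-ice-melts assumption holds.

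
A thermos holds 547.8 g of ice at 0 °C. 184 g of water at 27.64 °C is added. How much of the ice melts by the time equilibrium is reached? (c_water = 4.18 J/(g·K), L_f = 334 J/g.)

m_melted ≈ 63.6 g

Water can give up m c ΔT = 184·4.18·27.64 = 21258 J before reaching 0 °C.
Fully melting the ice requires m_ice L_f = 547.8·334 = 182965 J.
21258 J < 182965 J, so only part of the ice melts and the system sits at 0 °C.
Mass melted = 21258/334 ≈ 63.65 g.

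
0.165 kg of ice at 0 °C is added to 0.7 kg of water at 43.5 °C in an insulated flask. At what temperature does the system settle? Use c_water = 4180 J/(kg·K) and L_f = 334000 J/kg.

Energy conservation, ΣQ = 0:
fusion: m_ice L_f = 0.165×334000 = 55110
  meltwater 0→T: 0.165×4180×T = 689.7 T
  water: 2926(T − 43.5)
3615.7 T = 127281 − 55110 = 72171
T ≈ 19.96 °C. Since T > 0 °C, the all-ice-melts assumption holds.

T_f ≈ 20.0 °C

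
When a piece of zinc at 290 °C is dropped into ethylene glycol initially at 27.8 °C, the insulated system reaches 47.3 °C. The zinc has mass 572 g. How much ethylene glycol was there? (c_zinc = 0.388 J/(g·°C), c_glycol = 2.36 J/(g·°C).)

|Q_zinc| = |Q_glycol|:
572·0.388·(290 − 47.3) = m·2.36·(47.3 − 27.8)
46.02 m = 53864  ⇒  m ≈ 1170 g

m ≈ 1170 g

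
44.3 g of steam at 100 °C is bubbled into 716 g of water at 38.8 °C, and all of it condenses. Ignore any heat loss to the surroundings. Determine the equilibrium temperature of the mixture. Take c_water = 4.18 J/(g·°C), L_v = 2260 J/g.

T_f ≈ 73.9 °C

Conservation of energy gives ΣQ = 0:
condense steam: −44.3·2260 = −100118; condensed water 100 °C→T: 185.17(T − 100); original water: 2992.9(T − 38.8)
3178.1 T = 100118 + 18517 + 116124 = 234759
T ≈ 73.87 °C (< 100 °C, so full condensation is consistent).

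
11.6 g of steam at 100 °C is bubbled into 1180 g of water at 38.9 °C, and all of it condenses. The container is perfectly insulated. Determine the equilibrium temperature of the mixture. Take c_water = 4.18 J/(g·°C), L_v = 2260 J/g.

T_f ≈ 44.8 °C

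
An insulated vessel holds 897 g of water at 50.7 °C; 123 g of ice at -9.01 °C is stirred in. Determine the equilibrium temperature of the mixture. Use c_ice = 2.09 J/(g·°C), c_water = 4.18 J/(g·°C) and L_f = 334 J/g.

Sum of m c ΔT and latent-heat terms is zero:
ice -9.01→0 °C: 123×2.09×9.01 = 2316.2; fusion: m_ice L_f = 123×334 = 41082; warm the meltwater: 514.14 T; water cools: 897×4.18×(T − 50.7) = 3749.5(T − 50.7)
4263.6 T = 190098 − 43398 = 146699
T ≈ 34.41 °C (positive, so assuming full melt was valid).

T_f ≈ 34.4 °C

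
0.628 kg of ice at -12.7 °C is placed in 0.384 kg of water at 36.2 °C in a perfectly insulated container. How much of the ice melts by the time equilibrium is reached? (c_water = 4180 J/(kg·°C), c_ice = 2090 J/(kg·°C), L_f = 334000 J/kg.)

Heat available from the water dropping to 0 °C: 0.384·4180·36.2 = 58105 J.
Of that, 0.628·2090·12.7 = 16669 J goes to bring the ice to 0 °C, leaving 41436 J.
Melting all 0.628 kg of ice would need 0.628·334000 = 209752 J.
41436 J < 209752 J, so only part of the ice melts and the system sits at 0 °C.
Mass melted = 41436/334000 ≈ 0.1241 kg.

m_melted ≈ 0.124 kg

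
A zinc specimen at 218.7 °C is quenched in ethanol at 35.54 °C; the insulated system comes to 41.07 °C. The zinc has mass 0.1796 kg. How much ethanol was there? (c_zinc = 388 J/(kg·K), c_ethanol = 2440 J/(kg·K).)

|Q_zinc| = |Q_ethanol|:
0.1796×388×(218.7 − 41.07) = m×2440×(41.07 − 35.54)
13493 m = 12378  ⇒  m ≈ 0.9174 kg

m ≈ 0.917 kg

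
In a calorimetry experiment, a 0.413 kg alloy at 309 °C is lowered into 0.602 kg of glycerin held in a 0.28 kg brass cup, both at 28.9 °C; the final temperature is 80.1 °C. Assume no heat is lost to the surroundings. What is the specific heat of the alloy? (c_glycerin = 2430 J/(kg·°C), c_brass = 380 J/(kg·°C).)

Setting the total heat transfer to zero:
0.413×c×(80.1 − 309) + 0.602×2430×(80.1 − 28.9) + 0.28×380×(80.1 − 28.9) = 0
-94.54 c = -80346
c = -80346/-94.54 ≈ 849.9 J/(kg·°C)

c ≈ 850 J/(kg·°C)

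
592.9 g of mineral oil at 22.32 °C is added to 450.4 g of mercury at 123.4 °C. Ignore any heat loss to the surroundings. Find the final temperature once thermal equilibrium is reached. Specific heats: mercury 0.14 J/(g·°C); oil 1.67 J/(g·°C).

T_f ≈ 28.4 °C

Taking heat into each body as positive, Σ m c ΔT = 0:
450.4×0.14×(T − 123.4) + 592.9×1.67×(T − 22.32) = 0
1053.2 T = 29881
T = 29881 / 1053.2 = 28.4 °C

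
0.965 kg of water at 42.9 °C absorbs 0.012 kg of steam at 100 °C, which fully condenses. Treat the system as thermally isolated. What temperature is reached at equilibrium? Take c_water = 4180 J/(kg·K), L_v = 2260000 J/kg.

T_f ≈ 50.2 °C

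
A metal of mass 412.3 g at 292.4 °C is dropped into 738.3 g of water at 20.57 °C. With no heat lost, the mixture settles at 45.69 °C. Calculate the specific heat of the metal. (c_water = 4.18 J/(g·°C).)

Heat lost by the metal = heat gained by the water:
412.3·c·(292.4 − 45.69) = 738.3·4.18·(45.69 − 20.57)
101719 c = 77523  ⇒  c ≈ 0.7621 J/(g·°C)

c ≈ 0.762 J/(g·°C)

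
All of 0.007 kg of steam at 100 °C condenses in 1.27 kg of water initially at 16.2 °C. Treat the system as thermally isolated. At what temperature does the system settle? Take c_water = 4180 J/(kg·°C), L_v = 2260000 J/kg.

T_f ≈ 19.6 °C

Taking heat into each body as positive, Σ m c ΔT = 0:
latent heat released on condensation: 0.007·2260000 = 15820; condensed water 100 °C→T: 29.26(T − 100); original water: 5308.6(T − 16.2)
5337.9 T = 15820 + 2926 + 85999 = 104745
T ≈ 19.62 °C — below 100 °C, confirming all the steam condensed.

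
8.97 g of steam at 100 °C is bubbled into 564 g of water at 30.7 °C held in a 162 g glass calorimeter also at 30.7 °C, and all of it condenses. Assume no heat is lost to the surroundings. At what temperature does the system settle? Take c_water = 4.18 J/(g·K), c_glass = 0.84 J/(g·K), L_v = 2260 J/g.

Let T be the final temperature. ΣQ_i = 0:
condense steam: −8.97·2260 = −20272; condensed water 100 °C→T: 37.49(T − 100); water warms: 564·4.18·(T − 30.7) = 2357.5(T − 30.7); cup: 136.08(T − 30.7)
2531.1 T = 20272 + 3749.5 + 76554 = 100575
T ≈ 39.74 °C — below 100 °C, confirming all the steam condensed.

T_f ≈ 39.7 °C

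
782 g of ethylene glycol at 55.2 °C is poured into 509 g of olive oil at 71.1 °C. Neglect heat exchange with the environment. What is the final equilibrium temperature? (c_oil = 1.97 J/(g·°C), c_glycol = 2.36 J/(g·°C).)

T_f is the heat-capacity-weighted average of the initial temperatures:
T_f = (1002.7*71.1 + 1845.5*55.2) / (1002.7 + 1845.5)
    = 173167 / 2848.2 ≈ 60.80 °C

T_f ≈ 60.8 °C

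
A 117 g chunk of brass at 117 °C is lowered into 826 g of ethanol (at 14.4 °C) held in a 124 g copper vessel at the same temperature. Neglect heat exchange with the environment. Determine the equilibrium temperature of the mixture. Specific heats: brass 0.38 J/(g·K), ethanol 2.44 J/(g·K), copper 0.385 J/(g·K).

T_f ≈ 16.6 °C

Setting the total heat transfer to zero:
117*0.38*(T − 117) + 826*2.44*(T − 14.4) + 124*0.385*(T − 14.4) = 0
(44.46 + 2015.4 + 47.74) T = 44.46*117 + 2015.4*14.4 + 47.74*14.4
T = 34912 / 2107.6 = 16.6 °C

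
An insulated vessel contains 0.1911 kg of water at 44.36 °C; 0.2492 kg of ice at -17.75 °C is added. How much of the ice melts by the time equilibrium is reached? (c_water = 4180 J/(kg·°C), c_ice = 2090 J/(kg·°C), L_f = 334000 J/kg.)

Water can give up m c ΔT = 0.1911·4180·44.36 = 35435 J before reaching 0 °C.
Of that, 0.2492·2090·17.75 = 9244.7 J goes to bring the ice to 0 °C, leaving 26190 J.
Fully melting the ice requires m_ice L_f = 0.2492·334000 = 83233 J.
26190 J < 83233 J, so only part of the ice melts and the system sits at 0 °C.
m_melted·334000 = 26190  ⇒  m_melted ≈ 0.07841 kg.

m_melted ≈ 0.0784 kg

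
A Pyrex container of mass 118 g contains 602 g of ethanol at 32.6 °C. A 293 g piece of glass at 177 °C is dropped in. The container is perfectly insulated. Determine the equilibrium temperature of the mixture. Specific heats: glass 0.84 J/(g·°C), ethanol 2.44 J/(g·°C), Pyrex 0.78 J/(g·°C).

Net heat exchanged in the isolated system is zero:
293*0.84*(T − 177) + 602*2.44*(T − 32.6) + 118*0.78*(T − 32.6) = 0
1807 T = 94449
T ≈ 52.27 °C

T_f ≈ 52.3 °C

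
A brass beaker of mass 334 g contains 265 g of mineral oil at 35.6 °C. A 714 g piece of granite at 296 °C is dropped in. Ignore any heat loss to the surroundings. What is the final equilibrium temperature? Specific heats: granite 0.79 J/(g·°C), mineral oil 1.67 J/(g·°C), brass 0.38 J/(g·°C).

T_f ≈ 165.2 °C

Energy conservation, ΣQ = 0:
714·0.79·(T − 296) + 265·1.67·(T − 35.6) + 334·0.38·(T − 35.6) = 0
564.06(T − 296) + 442.55(T − 35.6) + 126.92(T − 35.6) = 0
1133.5 T = 187235
T = 187235/1133.5 ≈ 165.18 °C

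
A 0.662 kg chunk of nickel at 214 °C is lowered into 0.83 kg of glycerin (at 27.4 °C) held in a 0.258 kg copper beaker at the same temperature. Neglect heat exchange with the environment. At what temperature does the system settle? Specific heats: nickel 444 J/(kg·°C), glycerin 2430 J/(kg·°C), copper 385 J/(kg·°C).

T_f = Σ m_i c_i T_i / Σ m_i c_i:
T_f = (293.93*214 + 2016.9*27.4 + 99.33*27.4) / (293.93 + 2016.9 + 99.33)
    = 120885 / 2410.2 ≈ 50.16 °C

T_f ≈ 50.2 °C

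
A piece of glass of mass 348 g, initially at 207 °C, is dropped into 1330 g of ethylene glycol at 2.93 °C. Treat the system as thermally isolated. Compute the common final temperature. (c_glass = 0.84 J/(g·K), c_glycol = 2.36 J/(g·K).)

Heat lost by the glass equals heat gained by the glycol:
348·0.84·(207 − T) = 1330·2.36·(T − 2.93)
292.32(207 − T) = 3138.8(T − 2.93)
3431.1 T = 69707  ⇒  T ≈ 20.32 °C

T_f ≈ 20.3 °C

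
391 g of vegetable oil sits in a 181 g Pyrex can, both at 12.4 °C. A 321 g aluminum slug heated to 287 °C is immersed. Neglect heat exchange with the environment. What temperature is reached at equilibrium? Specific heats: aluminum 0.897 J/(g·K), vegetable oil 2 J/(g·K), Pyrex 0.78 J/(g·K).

T_f ≈ 77.7 °C

Net heat exchanged in the isolated system is zero:
321×0.897×(T − 287) + 391×2×(T − 12.4) + 181×0.78×(T − 12.4) = 0
287.94(T − 287) + 782(T − 12.4) + 141.18(T − 12.4) = 0
1211.1 T = 94085
T = 94085 / 1211.1 = 77.7 °C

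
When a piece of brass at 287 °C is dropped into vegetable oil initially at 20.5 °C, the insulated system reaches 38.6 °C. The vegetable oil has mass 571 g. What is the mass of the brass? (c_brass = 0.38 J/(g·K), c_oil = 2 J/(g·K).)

m ≈ 219 g

|Q_brass| = |Q_oil|:
m×0.38×(287 − 38.6) = 571×2×(38.6 − 20.5)
94.39 m = 20670  ⇒  m ≈ 219 g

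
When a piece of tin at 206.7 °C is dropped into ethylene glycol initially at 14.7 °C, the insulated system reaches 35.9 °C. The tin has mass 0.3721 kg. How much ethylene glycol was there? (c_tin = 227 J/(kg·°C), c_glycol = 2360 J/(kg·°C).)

|Q_tin| = |Q_glycol|:
0.3721·227·(206.7 − 35.9) = m·2360·(35.9 − 14.7)
50032 m = 14427  ⇒  m ≈ 0.2884 kg

m ≈ 0.288 kg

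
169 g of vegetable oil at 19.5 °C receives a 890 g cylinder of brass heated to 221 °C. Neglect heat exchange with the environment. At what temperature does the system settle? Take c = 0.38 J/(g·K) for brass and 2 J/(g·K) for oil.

T_f ≈ 120.3 °C

Let T be the final temperature. ΣQ_i = 0:
890×0.38×(T − 221) + 169×2×(T − 19.5) = 0
(338.2 + 338) T = 338.2×221 + 338×19.5
T = 81333 / 676.2 = 120 °C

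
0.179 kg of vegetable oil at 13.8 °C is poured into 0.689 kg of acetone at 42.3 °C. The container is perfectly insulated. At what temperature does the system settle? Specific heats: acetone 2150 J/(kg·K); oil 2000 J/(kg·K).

T_f ≈ 36.8 °C

Heat lost by the acetone equals heat gained by the oil:
0.689×2150×(42.3 − T) = 0.179×2000×(T − 13.8)
1481.3(42.3 − T) = 358(T − 13.8)
1839.3 T = 67602  ⇒  T ≈ 36.75 °C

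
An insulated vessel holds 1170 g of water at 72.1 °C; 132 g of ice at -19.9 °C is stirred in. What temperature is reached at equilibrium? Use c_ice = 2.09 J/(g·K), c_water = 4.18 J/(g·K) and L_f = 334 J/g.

Taking heat into each body as positive, Σ m c ΔT = 0:
warm ice to 0 °C: 132·2.09·(0 − (-19.9)) = 5490; fusion: m_ice L_f = 132·334 = 44088; warm the meltwater: 551.76 T; water: 4890.6(T − 72.1)
5442.4 T = 352612 − 49578 = 303034
T ≈ 55.68 °C. Since T > 0 °C, the all-ice-melts assumption holds.

T_f ≈ 55.7 °C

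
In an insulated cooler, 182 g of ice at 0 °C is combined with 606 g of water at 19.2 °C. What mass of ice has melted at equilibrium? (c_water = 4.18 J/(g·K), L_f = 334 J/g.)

m_melted ≈ 146 g

Water can give up m c ΔT = 606·4.18·19.2 = 48635 J before reaching 0 °C.
To melt every bit of ice: 182·334 = 60788 J.
Since 48635 < 60788 J, not all the ice melts; equilibrium is at 0 °C.
m_melted·334 = 48635  ⇒  m_melted ≈ 145.6 g.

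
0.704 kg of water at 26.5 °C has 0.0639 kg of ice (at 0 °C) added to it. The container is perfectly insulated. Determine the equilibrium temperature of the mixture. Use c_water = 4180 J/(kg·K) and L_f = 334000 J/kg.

T_f ≈ 17.6 °C

Sum of m c ΔT and latent-heat terms is zero:
melt ice: 0.0639×334000 = 21343
  warm the meltwater: 267.1 T
  water cools: 0.704×4180×(T − 26.5) = 2942.7(T − 26.5)
3209.8 T = 77982 − 21343 = 56639
T ≈ 17.65 °C (positive, so assuming full melt was valid).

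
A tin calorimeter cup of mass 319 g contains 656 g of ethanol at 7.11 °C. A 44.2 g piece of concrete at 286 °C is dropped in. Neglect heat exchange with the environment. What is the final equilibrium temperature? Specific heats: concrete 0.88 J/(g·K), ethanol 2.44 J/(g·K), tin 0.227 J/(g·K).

T_f ≈ 13.4 °C

Setting the total heat transfer to zero:
44.2·0.88·(T − 286) + 656·2.44·(T − 7.11) + 319·0.227·(T − 7.11) = 0
38.9(T − 286) + 1600.6(T − 7.11) + 72.41(T − 7.11) = 0
(38.9 + 1600.6 + 72.41) T = 38.9·286 + 1600.6·7.11 + 72.41·7.11
T ≈ 13.45 °C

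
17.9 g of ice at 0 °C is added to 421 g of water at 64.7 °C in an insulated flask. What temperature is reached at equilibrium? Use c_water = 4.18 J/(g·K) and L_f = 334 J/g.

Sum of m c ΔT and latent-heat terms is zero:
fusion: m_ice L_f = 17.9×334 = 5978.6
  meltwater 0→T: 17.9×4.18×T = 74.82 T
  water cools: 421×4.18×(T − 64.7) = 1759.8(T − 64.7)
1834.6 T = 113858 − 5978.6 = 107879
T ≈ 58.80 °C (positive, so assuming full melt was valid).

T_f ≈ 58.8 °C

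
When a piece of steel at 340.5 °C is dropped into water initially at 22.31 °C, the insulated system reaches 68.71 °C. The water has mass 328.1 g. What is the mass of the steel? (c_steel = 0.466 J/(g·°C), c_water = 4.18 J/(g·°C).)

m ≈ 502 g

Conservation of energy gives ΣQ = 0:
m×0.466×(68.71 − 340.5) + 328.1×4.18×(68.71 − 22.31) = 0
-126.65 m = -63636
m = -63636/-126.65 ≈ 502.4 g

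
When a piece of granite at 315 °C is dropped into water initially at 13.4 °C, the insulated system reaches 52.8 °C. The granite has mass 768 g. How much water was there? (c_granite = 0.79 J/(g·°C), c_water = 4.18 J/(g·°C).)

m ≈ 966 g

Setting the total heat transfer to zero:
768×0.79×(52.8 − 315) + m×4.18×(52.8 − 13.4) = 0
164.69 m = 159082
m = 159082/164.69 ≈ 965.9 g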